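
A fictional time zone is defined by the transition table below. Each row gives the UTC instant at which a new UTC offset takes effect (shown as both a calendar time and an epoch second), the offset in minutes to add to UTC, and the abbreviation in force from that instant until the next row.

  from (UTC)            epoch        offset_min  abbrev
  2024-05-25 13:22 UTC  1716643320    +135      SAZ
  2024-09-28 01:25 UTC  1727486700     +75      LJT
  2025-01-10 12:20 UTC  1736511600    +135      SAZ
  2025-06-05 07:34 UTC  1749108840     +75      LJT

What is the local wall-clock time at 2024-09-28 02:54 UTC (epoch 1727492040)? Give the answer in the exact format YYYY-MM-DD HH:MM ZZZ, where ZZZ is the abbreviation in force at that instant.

2024-09-28 04:09 LJT

Query: 2024-09-28 02:54 UTC
Rule 2/4 (LJT, +01:15): 2024-09-28 01:25 UTC ≤ query < 2025-01-10 12:20 UTC
2·60 + 54 + 75 = 249 min
249 = 0·1440 + 249; 249 = 4·60 + 9 → 04:09, same day
→ 2024-09-28 04:09 LJT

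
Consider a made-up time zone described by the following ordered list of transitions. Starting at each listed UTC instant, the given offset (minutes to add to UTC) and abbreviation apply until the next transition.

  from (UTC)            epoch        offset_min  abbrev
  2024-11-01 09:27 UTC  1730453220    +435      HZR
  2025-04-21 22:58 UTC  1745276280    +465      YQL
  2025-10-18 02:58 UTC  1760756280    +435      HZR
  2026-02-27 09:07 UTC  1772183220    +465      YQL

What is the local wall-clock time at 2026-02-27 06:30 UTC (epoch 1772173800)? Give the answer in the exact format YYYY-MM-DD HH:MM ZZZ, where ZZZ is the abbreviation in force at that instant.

Query: 2026-02-27 06:30 UTC
Rule 3/4 (HZR, +07:15): 2025-10-18 02:58 UTC ≤ query < 2026-02-27 09:07 UTC
6·60 + 30 + 435 = 825 min
825 = 0·1440 + 825; 825 = 13·60 + 45 → 13:45, same day
→ 2026-02-27 13:45 HZR

2026-02-27 13:45 HZR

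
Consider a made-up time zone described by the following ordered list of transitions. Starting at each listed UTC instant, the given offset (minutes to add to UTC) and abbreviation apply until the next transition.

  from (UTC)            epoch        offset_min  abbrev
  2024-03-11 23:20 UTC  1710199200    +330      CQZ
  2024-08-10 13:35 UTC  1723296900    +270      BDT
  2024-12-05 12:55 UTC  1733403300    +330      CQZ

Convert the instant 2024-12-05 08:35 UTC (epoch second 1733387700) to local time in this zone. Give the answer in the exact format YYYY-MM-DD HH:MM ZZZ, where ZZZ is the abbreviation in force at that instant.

2024-12-05 13:05 BDT

Query: 2024-12-05 08:35 UTC
Rule 2/3 (BDT, +04:30): 2024-08-10 13:35 UTC ≤ query < 2024-12-05 12:55 UTC
8·60 + 35 + 270 = 785 min
785 = 0·1440 + 785; 785 = 13·60 + 5 → 13:05, same day
→ 2024-12-05 13:05 BDT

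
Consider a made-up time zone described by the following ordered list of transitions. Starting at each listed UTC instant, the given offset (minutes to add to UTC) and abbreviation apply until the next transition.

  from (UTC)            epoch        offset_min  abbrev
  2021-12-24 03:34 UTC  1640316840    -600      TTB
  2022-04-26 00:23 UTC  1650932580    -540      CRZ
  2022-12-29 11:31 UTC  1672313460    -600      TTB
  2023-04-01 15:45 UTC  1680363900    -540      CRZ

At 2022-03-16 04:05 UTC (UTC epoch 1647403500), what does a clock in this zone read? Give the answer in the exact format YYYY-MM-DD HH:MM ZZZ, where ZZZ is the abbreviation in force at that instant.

Query: 2022-03-16 04:05 UTC
Rule 1/4 (TTB, -10:00): 2021-12-24 03:34 UTC ≤ query < 2022-04-26 00:23 UTC
4·60 + 5 - 600 = -355 min
-355 = -1·1440 + 1085; 1085 = 18·60 + 5 → 18:05, 2022-03-16 - 1 day = 2022-03-15
→ 2022-03-15 18:05 TTB

2022-03-15 18:05 TTB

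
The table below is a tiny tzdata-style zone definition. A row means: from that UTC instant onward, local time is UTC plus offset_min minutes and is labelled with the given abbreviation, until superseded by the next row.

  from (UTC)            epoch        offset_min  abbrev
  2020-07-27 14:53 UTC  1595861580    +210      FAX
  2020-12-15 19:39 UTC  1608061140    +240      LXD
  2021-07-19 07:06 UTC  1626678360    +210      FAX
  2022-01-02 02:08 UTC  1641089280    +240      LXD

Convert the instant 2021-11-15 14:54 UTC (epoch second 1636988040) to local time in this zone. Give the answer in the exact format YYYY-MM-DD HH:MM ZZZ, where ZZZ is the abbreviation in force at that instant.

Query: 2021-11-15 14:54 UTC
Rule 3/4 (FAX, +03:30): 2021-07-19 07:06 UTC ≤ query < 2022-01-02 02:08 UTC
14·60 + 54 + 210 = 1104 min
1104 = 0·1440 + 1104; 1104 = 18·60 + 24 → 18:24, same day
→ 2021-11-15 18:24 FAX

2021-11-15 18:24 FAX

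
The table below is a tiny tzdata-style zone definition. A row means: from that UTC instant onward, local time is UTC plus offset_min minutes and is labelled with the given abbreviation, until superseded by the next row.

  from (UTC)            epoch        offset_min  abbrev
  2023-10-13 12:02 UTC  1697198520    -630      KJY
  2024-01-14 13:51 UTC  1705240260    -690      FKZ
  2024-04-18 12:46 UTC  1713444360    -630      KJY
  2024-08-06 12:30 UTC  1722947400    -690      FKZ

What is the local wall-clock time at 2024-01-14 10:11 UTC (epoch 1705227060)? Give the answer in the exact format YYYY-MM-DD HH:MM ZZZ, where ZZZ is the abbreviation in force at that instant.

2024-01-13 23:41 KJY

Query: 2024-01-14 10:11 UTC
Rule 1/4 (KJY, -10:30): 2023-10-13 12:02 UTC ≤ query < 2024-01-14 13:51 UTC
10·60 + 11 - 630 = -19 min
-19 = -1·1440 + 1421; 1421 = 23·60 + 41 → 23:41, 2024-01-14 - 1 day = 2024-01-13
→ 2024-01-13 23:41 KJY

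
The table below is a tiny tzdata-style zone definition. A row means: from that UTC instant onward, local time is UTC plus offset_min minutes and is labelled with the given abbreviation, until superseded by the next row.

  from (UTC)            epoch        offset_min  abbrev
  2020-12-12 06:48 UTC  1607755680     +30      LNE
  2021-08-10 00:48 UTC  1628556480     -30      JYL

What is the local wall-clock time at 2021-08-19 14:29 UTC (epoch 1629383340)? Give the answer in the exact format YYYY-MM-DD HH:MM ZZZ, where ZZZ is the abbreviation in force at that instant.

2021-08-19 13:59 JYL

Query: 2021-08-19 14:29 UTC
Rule 2/2 (JYL, -00:30): 2021-08-10 00:48 UTC ≤ query < +∞
14·60 + 29 - 30 = 839 min
839 = 0·1440 + 839; 839 = 13·60 + 59 → 13:59, same day
→ 2021-08-19 13:59 JYL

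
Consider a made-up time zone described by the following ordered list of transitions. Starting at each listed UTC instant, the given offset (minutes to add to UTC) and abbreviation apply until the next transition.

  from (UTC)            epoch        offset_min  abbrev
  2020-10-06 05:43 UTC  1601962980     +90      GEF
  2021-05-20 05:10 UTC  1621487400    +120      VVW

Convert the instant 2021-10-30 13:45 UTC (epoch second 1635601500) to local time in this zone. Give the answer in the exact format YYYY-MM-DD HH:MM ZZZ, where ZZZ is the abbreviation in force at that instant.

Query: 2021-10-30 13:45 UTC
Rule 2/2 (VVW, +02:00): 2021-05-20 05:10 UTC ≤ query < +∞
13·60 + 45 + 120 = 945 min
945 = 0·1440 + 945; 945 = 15·60 + 45 → 15:45, same day
→ 2021-10-30 15:45 VVW

2021-10-30 15:45 VVW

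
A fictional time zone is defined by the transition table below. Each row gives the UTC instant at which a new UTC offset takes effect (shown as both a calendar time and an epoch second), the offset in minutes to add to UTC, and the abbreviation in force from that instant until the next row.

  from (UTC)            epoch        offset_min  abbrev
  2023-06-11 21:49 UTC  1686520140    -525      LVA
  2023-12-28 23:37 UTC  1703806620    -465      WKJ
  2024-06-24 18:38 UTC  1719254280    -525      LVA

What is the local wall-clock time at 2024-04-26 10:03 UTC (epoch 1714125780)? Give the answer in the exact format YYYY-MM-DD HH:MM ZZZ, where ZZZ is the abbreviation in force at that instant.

2024-04-26 02:18 WKJ

Query: 2024-04-26 10:03 UTC
Rule 2/3 (WKJ, -07:45): 2023-12-28 23:37 UTC ≤ query < 2024-06-24 18:38 UTC
10·60 + 3 - 465 = 138 min
138 = 0·1440 + 138; 138 = 2·60 + 18 → 02:18, same day
→ 2024-04-26 02:18 WKJ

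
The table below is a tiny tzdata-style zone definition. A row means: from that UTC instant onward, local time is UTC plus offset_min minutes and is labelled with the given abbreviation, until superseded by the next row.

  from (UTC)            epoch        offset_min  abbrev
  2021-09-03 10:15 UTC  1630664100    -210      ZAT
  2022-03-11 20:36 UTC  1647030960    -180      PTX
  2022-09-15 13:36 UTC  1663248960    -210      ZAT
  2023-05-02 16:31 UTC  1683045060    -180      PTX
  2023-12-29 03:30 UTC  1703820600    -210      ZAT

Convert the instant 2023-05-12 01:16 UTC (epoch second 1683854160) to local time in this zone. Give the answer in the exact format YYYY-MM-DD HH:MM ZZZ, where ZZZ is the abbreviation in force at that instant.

Query: 2023-05-12 01:16 UTC
Rule 4/5 (PTX, -03:00): 2023-05-02 16:31 UTC ≤ query < 2023-12-29 03:30 UTC
1·60 + 16 - 180 = -104 min
-104 = -1·1440 + 1336; 1336 = 22·60 + 16 → 22:16, 2023-05-12 - 1 day = 2023-05-11
→ 2023-05-11 22:16 PTX

2023-05-11 22:16 PTX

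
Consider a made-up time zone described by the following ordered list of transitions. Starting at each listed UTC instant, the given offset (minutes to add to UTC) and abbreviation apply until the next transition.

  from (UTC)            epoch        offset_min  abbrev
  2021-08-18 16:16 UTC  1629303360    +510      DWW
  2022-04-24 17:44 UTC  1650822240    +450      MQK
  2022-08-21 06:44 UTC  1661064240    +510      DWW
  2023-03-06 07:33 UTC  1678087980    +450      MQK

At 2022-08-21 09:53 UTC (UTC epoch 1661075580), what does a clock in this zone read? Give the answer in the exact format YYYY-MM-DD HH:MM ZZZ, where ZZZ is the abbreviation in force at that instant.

Query: 2022-08-21 09:53 UTC
Rule 3/4 (DWW, +08:30): 2022-08-21 06:44 UTC ≤ query < 2023-03-06 07:33 UTC
9·60 + 53 + 510 = 1103 min
1103 = 0·1440 + 1103; 1103 = 18·60 + 23 → 18:23, same day
→ 2022-08-21 18:23 DWW

2022-08-21 18:23 DWW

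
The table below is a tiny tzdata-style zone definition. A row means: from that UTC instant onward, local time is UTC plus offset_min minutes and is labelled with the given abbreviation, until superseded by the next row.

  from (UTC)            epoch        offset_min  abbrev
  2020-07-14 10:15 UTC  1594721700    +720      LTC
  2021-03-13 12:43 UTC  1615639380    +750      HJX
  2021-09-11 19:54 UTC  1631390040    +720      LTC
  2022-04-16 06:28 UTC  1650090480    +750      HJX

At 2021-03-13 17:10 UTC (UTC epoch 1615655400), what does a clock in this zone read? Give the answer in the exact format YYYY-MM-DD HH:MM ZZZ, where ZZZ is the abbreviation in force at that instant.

2021-03-14 05:40 HJX

Query: 2021-03-13 17:10 UTC
Rule 2/4 (HJX, +12:30): 2021-03-13 12:43 UTC ≤ query < 2021-09-11 19:54 UTC
17·60 + 10 + 750 = 1780 min
1780 = 1·1440 + 340; 340 = 5·60 + 40 → 05:40, 2021-03-13 + 1 day = 2021-03-14
→ 2021-03-14 05:40 HJX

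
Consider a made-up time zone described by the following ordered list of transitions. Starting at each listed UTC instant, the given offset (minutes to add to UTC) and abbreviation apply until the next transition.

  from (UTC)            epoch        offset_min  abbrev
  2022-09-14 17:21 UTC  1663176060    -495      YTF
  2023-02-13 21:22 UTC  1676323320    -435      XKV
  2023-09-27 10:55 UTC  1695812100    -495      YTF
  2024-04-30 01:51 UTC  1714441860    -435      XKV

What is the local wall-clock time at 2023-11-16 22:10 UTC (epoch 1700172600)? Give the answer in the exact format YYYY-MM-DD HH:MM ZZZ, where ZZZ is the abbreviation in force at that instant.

2023-11-16 13:55 YTF

Query: 2023-11-16 22:10 UTC
Rule 3/4 (YTF, -08:15): 2023-09-27 10:55 UTC ≤ query < 2024-04-30 01:51 UTC
22·60 + 10 - 495 = 835 min
835 = 0·1440 + 835; 835 = 13·60 + 55 → 13:55, same day
→ 2023-11-16 13:55 YTF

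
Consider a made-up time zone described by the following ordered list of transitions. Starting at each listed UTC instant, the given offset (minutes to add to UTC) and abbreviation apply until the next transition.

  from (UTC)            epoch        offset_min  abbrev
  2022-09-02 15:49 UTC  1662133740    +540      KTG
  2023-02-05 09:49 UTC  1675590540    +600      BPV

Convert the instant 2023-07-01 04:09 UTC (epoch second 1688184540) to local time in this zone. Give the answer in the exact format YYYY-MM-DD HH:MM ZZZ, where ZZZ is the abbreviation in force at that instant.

2023-07-01 14:09 BPV

Query: 2023-07-01 04:09 UTC
Rule 2/2 (BPV, +10:00): 2023-02-05 09:49 UTC ≤ query < +∞
4·60 + 9 + 600 = 849 min
849 = 0·1440 + 849; 849 = 14·60 + 9 → 14:09, same day
→ 2023-07-01 14:09 BPV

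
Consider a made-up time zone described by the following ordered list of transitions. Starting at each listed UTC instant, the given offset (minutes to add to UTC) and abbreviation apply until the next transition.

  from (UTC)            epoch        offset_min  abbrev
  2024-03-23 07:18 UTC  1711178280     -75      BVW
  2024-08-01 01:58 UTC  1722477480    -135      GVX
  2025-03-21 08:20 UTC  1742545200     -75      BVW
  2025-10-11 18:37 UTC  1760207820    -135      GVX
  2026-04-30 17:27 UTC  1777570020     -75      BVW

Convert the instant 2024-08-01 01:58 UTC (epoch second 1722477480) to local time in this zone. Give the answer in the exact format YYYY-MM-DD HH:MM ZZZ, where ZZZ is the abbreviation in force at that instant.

2024-07-31 23:43 GVX

Query: 2024-08-01 01:58 UTC
Rule 2/5 (GVX, -02:15): 2024-08-01 01:58 UTC ≤ query < 2025-03-21 08:20 UTC
1·60 + 58 - 135 = -17 min
-17 = -1·1440 + 1423; 1423 = 23·60 + 43 → 23:43, 2024-08-01 - 1 day = 2024-07-31
→ 2024-07-31 23:43 GVX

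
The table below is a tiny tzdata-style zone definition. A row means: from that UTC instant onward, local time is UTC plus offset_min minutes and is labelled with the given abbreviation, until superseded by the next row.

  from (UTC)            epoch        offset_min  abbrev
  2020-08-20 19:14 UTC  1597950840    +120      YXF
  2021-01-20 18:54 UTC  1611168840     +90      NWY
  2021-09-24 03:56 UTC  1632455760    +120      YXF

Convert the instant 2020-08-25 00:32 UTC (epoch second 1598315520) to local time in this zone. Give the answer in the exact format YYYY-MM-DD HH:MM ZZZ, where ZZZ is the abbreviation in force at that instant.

2020-08-25 02:32 YXF

Query: 2020-08-25 00:32 UTC
Rule 1/3 (YXF, +02:00): 2020-08-20 19:14 UTC ≤ query < 2021-01-20 18:54 UTC
0·60 + 32 + 120 = 152 min
152 = 0·1440 + 152; 152 = 2·60 + 32 → 02:32, same day
→ 2020-08-25 02:32 YXF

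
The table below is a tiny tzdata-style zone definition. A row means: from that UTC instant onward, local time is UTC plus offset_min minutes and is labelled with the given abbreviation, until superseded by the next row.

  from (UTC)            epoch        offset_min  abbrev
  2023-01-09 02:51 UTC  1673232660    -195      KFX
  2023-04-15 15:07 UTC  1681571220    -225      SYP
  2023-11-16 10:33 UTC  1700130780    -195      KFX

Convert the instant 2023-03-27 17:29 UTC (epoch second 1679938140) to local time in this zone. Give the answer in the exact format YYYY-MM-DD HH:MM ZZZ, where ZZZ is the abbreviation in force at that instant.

2023-03-27 14:14 KFX

Query: 2023-03-27 17:29 UTC
Rule 1/3 (KFX, -03:15): 2023-01-09 02:51 UTC ≤ query < 2023-04-15 15:07 UTC
17·60 + 29 - 195 = 854 min
854 = 0·1440 + 854; 854 = 14·60 + 14 → 14:14, same day
→ 2023-03-27 14:14 KFX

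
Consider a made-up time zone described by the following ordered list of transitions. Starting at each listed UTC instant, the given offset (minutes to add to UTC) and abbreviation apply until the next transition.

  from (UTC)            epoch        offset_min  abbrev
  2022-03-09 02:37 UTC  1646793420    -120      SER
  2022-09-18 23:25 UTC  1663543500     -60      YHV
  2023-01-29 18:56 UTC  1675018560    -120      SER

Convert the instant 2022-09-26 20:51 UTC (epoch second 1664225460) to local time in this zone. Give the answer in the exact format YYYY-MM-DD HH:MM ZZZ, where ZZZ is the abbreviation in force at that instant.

Query: 2022-09-26 20:51 UTC
Rule 2/3 (YHV, -01:00): 2022-09-18 23:25 UTC ≤ query < 2023-01-29 18:56 UTC
20·60 + 51 - 60 = 1191 min
1191 = 0·1440 + 1191; 1191 = 19·60 + 51 → 19:51, same day
→ 2022-09-26 19:51 YHV

2022-09-26 19:51 YHV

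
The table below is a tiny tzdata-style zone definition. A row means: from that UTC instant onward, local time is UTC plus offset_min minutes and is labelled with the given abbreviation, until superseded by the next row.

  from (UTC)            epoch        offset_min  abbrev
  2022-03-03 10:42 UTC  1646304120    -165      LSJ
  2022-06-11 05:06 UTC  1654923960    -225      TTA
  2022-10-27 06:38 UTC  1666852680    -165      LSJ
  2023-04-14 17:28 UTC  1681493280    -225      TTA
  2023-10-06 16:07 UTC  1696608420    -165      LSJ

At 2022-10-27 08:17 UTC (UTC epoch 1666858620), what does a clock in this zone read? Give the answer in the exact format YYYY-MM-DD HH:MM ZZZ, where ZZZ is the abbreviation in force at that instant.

2022-10-27 05:32 LSJ

Query: 2022-10-27 08:17 UTC
Rule 3/5 (LSJ, -02:45): 2022-10-27 06:38 UTC ≤ query < 2023-04-14 17:28 UTC
8·60 + 17 - 165 = 332 min
332 = 0·1440 + 332; 332 = 5·60 + 32 → 05:32, same day
→ 2022-10-27 05:32 LSJ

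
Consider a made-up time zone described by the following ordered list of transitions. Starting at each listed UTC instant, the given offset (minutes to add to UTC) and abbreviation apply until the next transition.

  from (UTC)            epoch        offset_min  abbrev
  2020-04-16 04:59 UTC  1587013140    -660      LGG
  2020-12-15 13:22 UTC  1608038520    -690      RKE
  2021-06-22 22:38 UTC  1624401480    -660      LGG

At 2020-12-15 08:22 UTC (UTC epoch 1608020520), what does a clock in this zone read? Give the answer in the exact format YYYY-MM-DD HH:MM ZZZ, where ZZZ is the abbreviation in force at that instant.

Query: 2020-12-15 08:22 UTC
Rule 1/3 (LGG, -11:00): 2020-04-16 04:59 UTC ≤ query < 2020-12-15 13:22 UTC
8·60 + 22 - 660 = -158 min
-158 = -1·1440 + 1282; 1282 = 21·60 + 22 → 21:22, 2020-12-15 - 1 day = 2020-12-14
→ 2020-12-14 21:22 LGG

2020-12-14 21:22 LGG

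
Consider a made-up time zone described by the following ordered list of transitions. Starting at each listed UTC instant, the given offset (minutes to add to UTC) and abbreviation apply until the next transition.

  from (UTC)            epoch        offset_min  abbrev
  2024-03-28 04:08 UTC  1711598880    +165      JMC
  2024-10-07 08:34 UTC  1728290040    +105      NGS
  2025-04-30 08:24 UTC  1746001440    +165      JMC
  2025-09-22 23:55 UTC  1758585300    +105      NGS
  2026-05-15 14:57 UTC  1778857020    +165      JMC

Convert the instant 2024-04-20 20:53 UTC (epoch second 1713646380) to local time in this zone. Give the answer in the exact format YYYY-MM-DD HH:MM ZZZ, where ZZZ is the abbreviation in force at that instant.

2024-04-20 23:38 JMC

Query: 2024-04-20 20:53 UTC
Rule 1/5 (JMC, +02:45): 2024-03-28 04:08 UTC ≤ query < 2024-10-07 08:34 UTC
20·60 + 53 + 165 = 1418 min
1418 = 0·1440 + 1418; 1418 = 23·60 + 38 → 23:38, same day
→ 2024-04-20 23:38 JMC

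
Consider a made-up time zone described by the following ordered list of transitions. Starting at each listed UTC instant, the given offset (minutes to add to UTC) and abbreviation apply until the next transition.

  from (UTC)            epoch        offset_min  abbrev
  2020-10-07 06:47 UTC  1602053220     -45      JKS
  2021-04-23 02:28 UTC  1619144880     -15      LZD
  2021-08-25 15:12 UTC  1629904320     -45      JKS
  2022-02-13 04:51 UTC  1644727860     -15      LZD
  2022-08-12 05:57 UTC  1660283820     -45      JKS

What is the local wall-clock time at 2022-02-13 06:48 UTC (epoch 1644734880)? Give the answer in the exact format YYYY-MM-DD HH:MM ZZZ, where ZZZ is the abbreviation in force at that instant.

2022-02-13 06:33 LZD

Query: 2022-02-13 06:48 UTC
Rule 4/5 (LZD, -00:15): 2022-02-13 04:51 UTC ≤ query < 2022-08-12 05:57 UTC
6·60 + 48 - 15 = 393 min
393 = 0·1440 + 393; 393 = 6·60 + 33 → 06:33, same day
→ 2022-02-13 06:33 LZD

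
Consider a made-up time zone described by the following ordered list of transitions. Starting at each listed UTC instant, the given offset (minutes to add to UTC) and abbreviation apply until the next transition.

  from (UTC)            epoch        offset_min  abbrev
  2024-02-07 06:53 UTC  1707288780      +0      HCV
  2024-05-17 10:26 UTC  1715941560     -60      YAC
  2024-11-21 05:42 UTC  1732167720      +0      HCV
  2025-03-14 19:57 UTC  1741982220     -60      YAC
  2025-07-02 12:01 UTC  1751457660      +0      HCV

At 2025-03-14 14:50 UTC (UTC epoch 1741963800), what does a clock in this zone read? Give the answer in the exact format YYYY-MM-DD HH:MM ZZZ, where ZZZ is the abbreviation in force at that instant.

2025-03-14 14:50 HCV

Query: 2025-03-14 14:50 UTC
Rule 3/5 (HCV, +00:00): 2024-11-21 05:42 UTC ≤ query < 2025-03-14 19:57 UTC
14·60 + 50 + 0 = 890 min
890 = 0·1440 + 890; 890 = 14·60 + 50 → 14:50, same day
→ 2025-03-14 14:50 HCV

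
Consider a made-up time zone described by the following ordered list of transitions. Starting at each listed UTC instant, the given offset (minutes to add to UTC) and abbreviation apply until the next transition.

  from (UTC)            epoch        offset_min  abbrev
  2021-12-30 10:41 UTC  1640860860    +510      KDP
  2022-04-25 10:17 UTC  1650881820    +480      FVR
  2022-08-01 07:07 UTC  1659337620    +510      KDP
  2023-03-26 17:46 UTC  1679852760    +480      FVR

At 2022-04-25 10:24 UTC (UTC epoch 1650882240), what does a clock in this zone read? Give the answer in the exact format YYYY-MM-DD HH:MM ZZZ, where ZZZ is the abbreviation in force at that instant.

2022-04-25 18:24 FVR

Query: 2022-04-25 10:24 UTC
Rule 2/4 (FVR, +08:00): 2022-04-25 10:17 UTC ≤ query < 2022-08-01 07:07 UTC
10·60 + 24 + 480 = 1104 min
1104 = 0·1440 + 1104; 1104 = 18·60 + 24 → 18:24, same day
→ 2022-04-25 18:24 FVR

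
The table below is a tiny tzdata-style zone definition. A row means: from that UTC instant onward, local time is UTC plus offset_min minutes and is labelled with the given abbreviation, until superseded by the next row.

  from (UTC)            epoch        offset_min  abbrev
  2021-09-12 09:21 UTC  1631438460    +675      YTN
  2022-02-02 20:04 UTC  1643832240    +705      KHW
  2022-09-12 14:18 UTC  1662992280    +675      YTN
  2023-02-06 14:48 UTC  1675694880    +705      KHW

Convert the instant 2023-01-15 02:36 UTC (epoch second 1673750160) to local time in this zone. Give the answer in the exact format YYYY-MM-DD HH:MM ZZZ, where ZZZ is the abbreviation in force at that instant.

Query: 2023-01-15 02:36 UTC
Rule 3/4 (YTN, +11:15): 2022-09-12 14:18 UTC ≤ query < 2023-02-06 14:48 UTC
2·60 + 36 + 675 = 831 min
831 = 0·1440 + 831; 831 = 13·60 + 51 → 13:51, same day
→ 2023-01-15 13:51 YTN

2023-01-15 13:51 YTN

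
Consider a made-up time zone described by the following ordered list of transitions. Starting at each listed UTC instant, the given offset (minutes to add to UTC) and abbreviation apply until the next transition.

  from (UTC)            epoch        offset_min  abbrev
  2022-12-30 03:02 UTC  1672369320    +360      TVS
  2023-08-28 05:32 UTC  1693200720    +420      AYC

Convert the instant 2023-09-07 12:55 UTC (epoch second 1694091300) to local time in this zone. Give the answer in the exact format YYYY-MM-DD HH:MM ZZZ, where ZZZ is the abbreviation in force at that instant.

Query: 2023-09-07 12:55 UTC
Rule 2/2 (AYC, +07:00): 2023-08-28 05:32 UTC ≤ query < +∞
12·60 + 55 + 420 = 1195 min
1195 = 0·1440 + 1195; 1195 = 19·60 + 55 → 19:55, same day
→ 2023-09-07 19:55 AYC

2023-09-07 19:55 AYC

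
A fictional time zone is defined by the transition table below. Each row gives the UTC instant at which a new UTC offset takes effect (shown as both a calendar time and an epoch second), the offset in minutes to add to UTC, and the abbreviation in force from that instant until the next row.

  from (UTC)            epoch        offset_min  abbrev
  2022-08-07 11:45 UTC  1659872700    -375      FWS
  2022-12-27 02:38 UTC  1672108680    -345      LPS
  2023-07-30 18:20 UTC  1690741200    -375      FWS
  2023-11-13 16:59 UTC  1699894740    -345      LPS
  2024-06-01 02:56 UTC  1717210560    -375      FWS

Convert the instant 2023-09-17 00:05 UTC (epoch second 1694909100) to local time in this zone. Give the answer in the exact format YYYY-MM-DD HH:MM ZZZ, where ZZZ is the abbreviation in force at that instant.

2023-09-16 17:50 FWS

Query: 2023-09-17 00:05 UTC
Rule 3/5 (FWS, -06:15): 2023-07-30 18:20 UTC ≤ query < 2023-11-13 16:59 UTC
0·60 + 5 - 375 = -370 min
-370 = -1·1440 + 1070; 1070 = 17·60 + 50 → 17:50, 2023-09-17 - 1 day = 2023-09-16
→ 2023-09-16 17:50 FWS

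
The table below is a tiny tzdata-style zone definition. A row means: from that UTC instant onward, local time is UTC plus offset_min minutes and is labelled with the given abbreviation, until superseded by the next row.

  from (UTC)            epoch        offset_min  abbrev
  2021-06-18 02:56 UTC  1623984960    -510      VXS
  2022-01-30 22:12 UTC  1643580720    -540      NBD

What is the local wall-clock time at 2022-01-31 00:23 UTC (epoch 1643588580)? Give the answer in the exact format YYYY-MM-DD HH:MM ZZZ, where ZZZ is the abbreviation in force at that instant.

2022-01-30 15:23 NBD

Query: 2022-01-31 00:23 UTC
Rule 2/2 (NBD, -09:00): 2022-01-30 22:12 UTC ≤ query < +∞
0·60 + 23 - 540 = -517 min
-517 = -1·1440 + 923; 923 = 15·60 + 23 → 15:23, 2022-01-31 - 1 day = 2022-01-30
→ 2022-01-30 15:23 NBD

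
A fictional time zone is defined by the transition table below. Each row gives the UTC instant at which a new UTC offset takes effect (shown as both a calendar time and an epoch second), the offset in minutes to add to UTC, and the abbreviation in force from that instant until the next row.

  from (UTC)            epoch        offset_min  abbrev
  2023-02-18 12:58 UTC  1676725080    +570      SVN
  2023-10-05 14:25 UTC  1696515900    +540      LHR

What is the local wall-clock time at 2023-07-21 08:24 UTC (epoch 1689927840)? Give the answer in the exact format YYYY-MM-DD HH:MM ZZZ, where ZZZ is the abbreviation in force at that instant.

Query: 2023-07-21 08:24 UTC
Rule 1/2 (SVN, +09:30): 2023-02-18 12:58 UTC ≤ query < 2023-10-05 14:25 UTC
8·60 + 24 + 570 = 1074 min
1074 = 0·1440 + 1074; 1074 = 17·60 + 54 → 17:54, same day
→ 2023-07-21 17:54 SVN

2023-07-21 17:54 SVN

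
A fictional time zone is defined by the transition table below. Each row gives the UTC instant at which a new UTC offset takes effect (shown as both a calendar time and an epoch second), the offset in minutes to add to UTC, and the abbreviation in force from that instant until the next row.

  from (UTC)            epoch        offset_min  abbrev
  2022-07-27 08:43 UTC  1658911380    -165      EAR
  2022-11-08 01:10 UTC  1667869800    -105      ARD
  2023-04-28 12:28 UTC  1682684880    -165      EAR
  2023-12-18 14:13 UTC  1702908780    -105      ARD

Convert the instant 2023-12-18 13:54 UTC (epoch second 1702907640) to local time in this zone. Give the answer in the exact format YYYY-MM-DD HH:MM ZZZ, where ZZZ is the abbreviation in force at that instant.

2023-12-18 11:09 EAR

Query: 2023-12-18 13:54 UTC
Rule 3/4 (EAR, -02:45): 2023-04-28 12:28 UTC ≤ query < 2023-12-18 14:13 UTC
13·60 + 54 - 165 = 669 min
669 = 0·1440 + 669; 669 = 11·60 + 9 → 11:09, same day
→ 2023-12-18 11:09 EAR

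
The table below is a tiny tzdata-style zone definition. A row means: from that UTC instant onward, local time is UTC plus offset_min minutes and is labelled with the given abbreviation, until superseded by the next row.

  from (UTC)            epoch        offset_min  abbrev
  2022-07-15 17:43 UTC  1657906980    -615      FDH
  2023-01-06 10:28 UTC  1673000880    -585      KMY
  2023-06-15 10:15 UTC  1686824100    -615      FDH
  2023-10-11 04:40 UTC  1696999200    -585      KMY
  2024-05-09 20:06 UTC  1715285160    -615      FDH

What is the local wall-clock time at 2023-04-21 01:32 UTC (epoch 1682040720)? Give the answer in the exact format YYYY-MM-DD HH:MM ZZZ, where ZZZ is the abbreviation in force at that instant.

2023-04-20 15:47 KMY

Query: 2023-04-21 01:32 UTC
Rule 2/5 (KMY, -09:45): 2023-01-06 10:28 UTC ≤ query < 2023-06-15 10:15 UTC
1·60 + 32 - 585 = -493 min
-493 = -1·1440 + 947; 947 = 15·60 + 47 → 15:47, 2023-04-21 - 1 day = 2023-04-20
→ 2023-04-20 15:47 KMY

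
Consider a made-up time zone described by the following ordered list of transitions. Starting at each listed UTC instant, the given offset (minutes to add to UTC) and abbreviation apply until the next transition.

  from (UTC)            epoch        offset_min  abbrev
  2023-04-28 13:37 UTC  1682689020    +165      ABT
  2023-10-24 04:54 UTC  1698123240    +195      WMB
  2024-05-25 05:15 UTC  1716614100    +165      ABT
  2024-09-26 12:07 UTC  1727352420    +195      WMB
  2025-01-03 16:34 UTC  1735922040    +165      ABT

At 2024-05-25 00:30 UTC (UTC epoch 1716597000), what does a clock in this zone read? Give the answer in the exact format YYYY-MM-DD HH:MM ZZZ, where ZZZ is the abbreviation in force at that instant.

2024-05-25 03:45 WMB

Query: 2024-05-25 00:30 UTC
Rule 2/5 (WMB, +03:15): 2023-10-24 04:54 UTC ≤ query < 2024-05-25 05:15 UTC
0·60 + 30 + 195 = 225 min
225 = 0·1440 + 225; 225 = 3·60 + 45 → 03:45, same day
→ 2024-05-25 03:45 WMB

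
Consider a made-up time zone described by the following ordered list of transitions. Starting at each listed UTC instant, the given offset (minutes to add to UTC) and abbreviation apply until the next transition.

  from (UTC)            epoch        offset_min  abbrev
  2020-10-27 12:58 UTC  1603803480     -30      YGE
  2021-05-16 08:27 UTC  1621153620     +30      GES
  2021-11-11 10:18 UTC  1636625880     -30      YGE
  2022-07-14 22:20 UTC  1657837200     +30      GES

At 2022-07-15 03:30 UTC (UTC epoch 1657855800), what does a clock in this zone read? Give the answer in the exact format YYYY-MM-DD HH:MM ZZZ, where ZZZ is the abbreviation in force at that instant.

Query: 2022-07-15 03:30 UTC
Rule 4/4 (GES, +00:30): 2022-07-14 22:20 UTC ≤ query < +∞
3·60 + 30 + 30 = 240 min
240 = 0·1440 + 240; 240 = 4·60 + 0 → 04:00, same day
→ 2022-07-15 04:00 GES

2022-07-15 04:00 GES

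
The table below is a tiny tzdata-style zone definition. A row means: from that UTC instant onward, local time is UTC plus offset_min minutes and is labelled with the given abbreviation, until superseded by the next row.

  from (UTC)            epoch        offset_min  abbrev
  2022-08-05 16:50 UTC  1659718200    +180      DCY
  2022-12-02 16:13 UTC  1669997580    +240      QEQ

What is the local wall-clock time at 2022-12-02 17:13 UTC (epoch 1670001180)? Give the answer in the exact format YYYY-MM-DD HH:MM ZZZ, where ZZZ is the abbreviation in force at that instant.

2022-12-02 21:13 QEQ

Query: 2022-12-02 17:13 UTC
Rule 2/2 (QEQ, +04:00): 2022-12-02 16:13 UTC ≤ query < +∞
17·60 + 13 + 240 = 1273 min
1273 = 0·1440 + 1273; 1273 = 21·60 + 13 → 21:13, same day
→ 2022-12-02 21:13 QEQ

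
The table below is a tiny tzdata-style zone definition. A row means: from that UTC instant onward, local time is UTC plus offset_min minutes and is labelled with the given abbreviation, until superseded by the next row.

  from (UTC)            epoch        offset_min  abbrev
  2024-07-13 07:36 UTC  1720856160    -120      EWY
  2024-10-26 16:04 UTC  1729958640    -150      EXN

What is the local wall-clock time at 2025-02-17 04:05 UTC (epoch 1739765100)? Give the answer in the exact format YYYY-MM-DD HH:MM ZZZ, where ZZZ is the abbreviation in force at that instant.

2025-02-17 01:35 EXN

Query: 2025-02-17 04:05 UTC
Rule 2/2 (EXN, -02:30): 2024-10-26 16:04 UTC ≤ query < +∞
4·60 + 5 - 150 = 95 min
95 = 0·1440 + 95; 95 = 1·60 + 35 → 01:35, same day
→ 2025-02-17 01:35 EXN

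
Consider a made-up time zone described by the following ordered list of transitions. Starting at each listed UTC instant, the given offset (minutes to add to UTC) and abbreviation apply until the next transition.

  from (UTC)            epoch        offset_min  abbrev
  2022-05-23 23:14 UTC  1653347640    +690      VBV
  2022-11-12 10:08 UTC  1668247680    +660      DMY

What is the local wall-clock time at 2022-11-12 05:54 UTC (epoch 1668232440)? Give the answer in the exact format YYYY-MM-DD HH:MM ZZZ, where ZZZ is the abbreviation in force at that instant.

2022-11-12 17:24 VBV

Query: 2022-11-12 05:54 UTC
Rule 1/2 (VBV, +11:30): 2022-05-23 23:14 UTC ≤ query < 2022-11-12 10:08 UTC
5·60 + 54 + 690 = 1044 min
1044 = 0·1440 + 1044; 1044 = 17·60 + 24 → 17:24, same day
→ 2022-11-12 17:24 VBV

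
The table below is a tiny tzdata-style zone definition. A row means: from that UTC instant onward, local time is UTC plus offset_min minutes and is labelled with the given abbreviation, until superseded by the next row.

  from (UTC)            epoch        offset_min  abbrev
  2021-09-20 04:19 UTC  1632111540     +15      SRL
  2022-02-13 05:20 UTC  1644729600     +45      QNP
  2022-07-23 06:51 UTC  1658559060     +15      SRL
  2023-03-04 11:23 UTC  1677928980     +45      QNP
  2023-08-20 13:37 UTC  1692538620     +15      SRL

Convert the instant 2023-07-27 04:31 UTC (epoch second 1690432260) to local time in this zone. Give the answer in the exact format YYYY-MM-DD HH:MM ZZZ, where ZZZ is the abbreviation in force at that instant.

Query: 2023-07-27 04:31 UTC
Rule 4/5 (QNP, +00:45): 2023-03-04 11:23 UTC ≤ query < 2023-08-20 13:37 UTC
4·60 + 31 + 45 = 316 min
316 = 0·1440 + 316; 316 = 5·60 + 16 → 05:16, same day
→ 2023-07-27 05:16 QNP

2023-07-27 05:16 QNP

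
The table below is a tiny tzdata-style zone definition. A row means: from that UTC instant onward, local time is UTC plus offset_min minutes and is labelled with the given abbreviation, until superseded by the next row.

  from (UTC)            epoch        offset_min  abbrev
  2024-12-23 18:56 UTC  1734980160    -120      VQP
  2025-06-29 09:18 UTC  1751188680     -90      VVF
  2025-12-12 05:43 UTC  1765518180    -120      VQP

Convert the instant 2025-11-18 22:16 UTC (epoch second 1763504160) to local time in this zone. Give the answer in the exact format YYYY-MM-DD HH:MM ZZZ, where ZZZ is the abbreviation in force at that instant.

2025-11-18 20:46 VVF

Query: 2025-11-18 22:16 UTC
Rule 2/3 (VVF, -01:30): 2025-06-29 09:18 UTC ≤ query < 2025-12-12 05:43 UTC
22·60 + 16 - 90 = 1246 min
1246 = 0·1440 + 1246; 1246 = 20·60 + 46 → 20:46, same day
→ 2025-11-18 20:46 VVF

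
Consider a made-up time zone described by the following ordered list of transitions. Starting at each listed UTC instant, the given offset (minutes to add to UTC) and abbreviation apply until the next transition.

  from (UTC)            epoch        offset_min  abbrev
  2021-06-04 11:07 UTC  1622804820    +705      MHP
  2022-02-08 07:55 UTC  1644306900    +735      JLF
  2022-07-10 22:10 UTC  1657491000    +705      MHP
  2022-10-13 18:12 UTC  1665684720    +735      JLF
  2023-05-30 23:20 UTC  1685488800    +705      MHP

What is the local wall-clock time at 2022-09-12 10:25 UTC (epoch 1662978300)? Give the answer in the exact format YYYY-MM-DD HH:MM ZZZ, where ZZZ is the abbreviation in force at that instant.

Query: 2022-09-12 10:25 UTC
Rule 3/5 (MHP, +11:45): 2022-07-10 22:10 UTC ≤ query < 2022-10-13 18:12 UTC
10·60 + 25 + 705 = 1330 min
1330 = 0·1440 + 1330; 1330 = 22·60 + 10 → 22:10, same day
→ 2022-09-12 22:10 MHP

2022-09-12 22:10 MHP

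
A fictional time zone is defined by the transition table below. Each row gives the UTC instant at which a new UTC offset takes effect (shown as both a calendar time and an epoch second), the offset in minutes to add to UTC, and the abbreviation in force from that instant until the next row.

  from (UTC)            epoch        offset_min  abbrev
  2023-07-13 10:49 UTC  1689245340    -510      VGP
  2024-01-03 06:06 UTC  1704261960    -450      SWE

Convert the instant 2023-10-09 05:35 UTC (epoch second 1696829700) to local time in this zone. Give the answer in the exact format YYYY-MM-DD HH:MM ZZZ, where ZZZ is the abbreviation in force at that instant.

2023-10-08 21:05 VGP

Query: 2023-10-09 05:35 UTC
Rule 1/2 (VGP, -08:30): 2023-07-13 10:49 UTC ≤ query < 2024-01-03 06:06 UTC
5·60 + 35 - 510 = -175 min
-175 = -1·1440 + 1265; 1265 = 21·60 + 5 → 21:05, 2023-10-09 - 1 day = 2023-10-08
→ 2023-10-08 21:05 VGP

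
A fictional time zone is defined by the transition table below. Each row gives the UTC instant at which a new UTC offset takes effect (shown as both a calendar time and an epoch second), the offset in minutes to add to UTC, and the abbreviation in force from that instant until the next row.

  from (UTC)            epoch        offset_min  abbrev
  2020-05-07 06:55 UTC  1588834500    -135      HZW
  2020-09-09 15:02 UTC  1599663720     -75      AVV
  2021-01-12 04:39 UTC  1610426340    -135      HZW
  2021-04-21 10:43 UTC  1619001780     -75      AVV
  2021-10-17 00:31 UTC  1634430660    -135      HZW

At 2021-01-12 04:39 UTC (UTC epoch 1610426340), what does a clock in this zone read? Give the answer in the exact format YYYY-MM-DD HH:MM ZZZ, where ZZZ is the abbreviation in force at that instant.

Query: 2021-01-12 04:39 UTC
Rule 3/5 (HZW, -02:15): 2021-01-12 04:39 UTC ≤ query < 2021-04-21 10:43 UTC
4·60 + 39 - 135 = 144 min
144 = 0·1440 + 144; 144 = 2·60 + 24 → 02:24, same day
→ 2021-01-12 02:24 HZW

2021-01-12 02:24 HZW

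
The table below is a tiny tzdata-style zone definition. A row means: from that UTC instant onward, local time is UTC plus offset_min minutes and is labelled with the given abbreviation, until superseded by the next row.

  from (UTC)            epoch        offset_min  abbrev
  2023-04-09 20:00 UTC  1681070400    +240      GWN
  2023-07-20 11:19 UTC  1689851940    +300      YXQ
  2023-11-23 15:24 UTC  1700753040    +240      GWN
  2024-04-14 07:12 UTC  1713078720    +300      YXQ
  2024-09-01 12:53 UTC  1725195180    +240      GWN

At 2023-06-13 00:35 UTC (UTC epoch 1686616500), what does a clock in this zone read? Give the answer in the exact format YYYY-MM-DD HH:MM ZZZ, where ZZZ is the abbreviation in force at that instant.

Query: 2023-06-13 00:35 UTC
Rule 1/5 (GWN, +04:00): 2023-04-09 20:00 UTC ≤ query < 2023-07-20 11:19 UTC
0·60 + 35 + 240 = 275 min
275 = 0·1440 + 275; 275 = 4·60 + 35 → 04:35, same day
→ 2023-06-13 04:35 GWN

2023-06-13 04:35 GWN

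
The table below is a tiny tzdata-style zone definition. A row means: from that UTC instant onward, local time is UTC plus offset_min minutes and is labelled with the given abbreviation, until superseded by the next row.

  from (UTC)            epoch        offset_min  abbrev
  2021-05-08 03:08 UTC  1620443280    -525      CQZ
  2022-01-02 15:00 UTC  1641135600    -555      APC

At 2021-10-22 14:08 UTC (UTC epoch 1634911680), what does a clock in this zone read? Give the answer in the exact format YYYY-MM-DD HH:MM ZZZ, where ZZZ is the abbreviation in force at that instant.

Query: 2021-10-22 14:08 UTC
Rule 1/2 (CQZ, -08:45): 2021-05-08 03:08 UTC ≤ query < 2022-01-02 15:00 UTC
14·60 + 8 - 525 = 323 min
323 = 0·1440 + 323; 323 = 5·60 + 23 → 05:23, same day
→ 2021-10-22 05:23 CQZ

2021-10-22 05:23 CQZ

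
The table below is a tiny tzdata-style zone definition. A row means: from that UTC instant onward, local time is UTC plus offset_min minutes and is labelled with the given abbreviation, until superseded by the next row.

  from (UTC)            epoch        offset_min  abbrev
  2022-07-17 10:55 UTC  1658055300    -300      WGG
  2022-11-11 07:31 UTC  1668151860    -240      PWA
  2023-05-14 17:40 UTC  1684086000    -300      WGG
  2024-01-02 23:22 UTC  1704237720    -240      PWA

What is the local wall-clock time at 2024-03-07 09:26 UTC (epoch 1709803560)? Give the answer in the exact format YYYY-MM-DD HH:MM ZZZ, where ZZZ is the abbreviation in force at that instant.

2024-03-07 05:26 PWA

Query: 2024-03-07 09:26 UTC
Rule 4/4 (PWA, -04:00): 2024-01-02 23:22 UTC ≤ query < +∞
9·60 + 26 - 240 = 326 min
326 = 0·1440 + 326; 326 = 5·60 + 26 → 05:26, same day
→ 2024-03-07 05:26 PWA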